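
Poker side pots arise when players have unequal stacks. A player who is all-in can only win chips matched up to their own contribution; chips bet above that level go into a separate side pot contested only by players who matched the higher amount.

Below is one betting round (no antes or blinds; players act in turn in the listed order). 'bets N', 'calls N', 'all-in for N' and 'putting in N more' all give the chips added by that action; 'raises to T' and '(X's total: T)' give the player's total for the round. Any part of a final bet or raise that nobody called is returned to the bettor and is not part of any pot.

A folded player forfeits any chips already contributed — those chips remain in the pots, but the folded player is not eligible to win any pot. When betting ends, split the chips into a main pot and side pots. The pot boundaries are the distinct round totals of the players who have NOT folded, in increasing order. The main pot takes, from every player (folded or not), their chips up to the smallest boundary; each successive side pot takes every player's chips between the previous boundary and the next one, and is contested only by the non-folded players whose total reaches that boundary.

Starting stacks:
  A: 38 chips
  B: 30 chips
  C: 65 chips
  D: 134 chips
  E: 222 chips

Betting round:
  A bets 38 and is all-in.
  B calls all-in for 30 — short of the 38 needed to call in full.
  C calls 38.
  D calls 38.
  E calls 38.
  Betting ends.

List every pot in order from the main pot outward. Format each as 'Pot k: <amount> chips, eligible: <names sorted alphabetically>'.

Pot 1: 150 chips, eligible: A, B, C, D, E
Pot 2: 32 chips, eligible: A, C, D, E

Derivation:
Contributions: A=38, B=30, C=38, D=38, E=38
Pot levels (distinct totals of non-folded players): 30, 38
Layer 1-30: 30 each from A, B, C, D, E = 30*5 = 150 chips; eligible A, B, C, D, E
Layer 31-38: 8 each from A, C, D, E = 8*4 = 32 chips; eligible A, C, D, E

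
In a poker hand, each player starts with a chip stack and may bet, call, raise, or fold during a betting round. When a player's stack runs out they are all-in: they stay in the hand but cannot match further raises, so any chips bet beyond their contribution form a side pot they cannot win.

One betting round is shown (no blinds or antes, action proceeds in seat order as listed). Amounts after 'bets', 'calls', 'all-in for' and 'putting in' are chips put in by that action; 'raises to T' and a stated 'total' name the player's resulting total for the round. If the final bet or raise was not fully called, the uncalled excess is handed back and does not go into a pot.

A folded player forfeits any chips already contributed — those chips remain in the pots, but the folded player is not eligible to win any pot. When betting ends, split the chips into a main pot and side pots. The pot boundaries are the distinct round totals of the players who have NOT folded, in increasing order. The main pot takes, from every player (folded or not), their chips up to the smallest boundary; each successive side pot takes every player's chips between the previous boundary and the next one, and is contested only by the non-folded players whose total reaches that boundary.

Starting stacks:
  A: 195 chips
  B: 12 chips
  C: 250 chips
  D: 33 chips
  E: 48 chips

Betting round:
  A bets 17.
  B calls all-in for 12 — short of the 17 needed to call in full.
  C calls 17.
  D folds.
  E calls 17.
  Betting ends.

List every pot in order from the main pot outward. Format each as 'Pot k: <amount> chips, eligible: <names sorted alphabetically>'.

Pot 1: 48 chips, eligible: A, B, C, E
Pot 2: 15 chips, eligible: A, C, E

Derivation:
Contributions: A=17, B=12, C=17, E=17
Folded: D
Pot levels (distinct totals of non-folded players): 12, 17
Layer 1-12: 12 each from A, B, C, E = 12*4 = 48 chips; eligible A, B, C, E
Layer 13-17: 5 each from A, C, E = 5*3 = 15 chips; eligible A, C, E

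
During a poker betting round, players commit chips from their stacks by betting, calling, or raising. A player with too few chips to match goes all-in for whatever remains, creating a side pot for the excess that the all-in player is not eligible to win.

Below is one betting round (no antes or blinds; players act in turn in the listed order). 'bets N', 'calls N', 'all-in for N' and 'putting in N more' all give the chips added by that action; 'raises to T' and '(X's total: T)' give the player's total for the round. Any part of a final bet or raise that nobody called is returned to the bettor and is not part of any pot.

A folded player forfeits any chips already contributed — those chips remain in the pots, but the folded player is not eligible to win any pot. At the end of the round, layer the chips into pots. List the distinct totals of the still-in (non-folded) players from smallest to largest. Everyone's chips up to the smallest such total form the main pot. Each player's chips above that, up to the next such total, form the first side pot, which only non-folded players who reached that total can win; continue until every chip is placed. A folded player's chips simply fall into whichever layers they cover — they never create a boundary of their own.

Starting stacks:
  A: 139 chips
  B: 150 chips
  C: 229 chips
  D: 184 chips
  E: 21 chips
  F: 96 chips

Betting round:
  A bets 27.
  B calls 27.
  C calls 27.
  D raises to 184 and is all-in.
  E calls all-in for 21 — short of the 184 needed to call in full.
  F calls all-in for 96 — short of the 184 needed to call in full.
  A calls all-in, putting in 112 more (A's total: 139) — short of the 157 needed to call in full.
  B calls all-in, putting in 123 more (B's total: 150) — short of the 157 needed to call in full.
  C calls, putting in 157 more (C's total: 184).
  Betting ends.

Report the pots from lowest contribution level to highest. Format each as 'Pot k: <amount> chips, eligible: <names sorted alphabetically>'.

Pot 1: 126 chips, eligible: A, B, C, D, E, F
Pot 2: 375 chips, eligible: A, B, C, D, F
Pot 3: 172 chips, eligible: A, B, C, D
Pot 4: 33 chips, eligible: B, C, D
Pot 5: 68 chips, eligible: C, D

Derivation:
Contributions: A=139, B=150, C=184, D=184, E=21, F=96
Pot levels (distinct totals of non-folded players): 21, 96, 139, 150, 184
Layer 1-21: 21 each from A, B, C, D, E, F = 21*6 = 126 chips; eligible A, B, C, D, E, F
Layer 22-96: 75 each from A, B, C, D, F = 75*5 = 375 chips; eligible A, B, C, D, F
Layer 97-139: 43 each from A, B, C, D = 43*4 = 172 chips; eligible A, B, C, D
Layer 140-150: 11 each from B, C, D = 11*3 = 33 chips; eligible B, C, D
Layer 151-184: 34 each from C, D = 34*2 = 68 chips; eligible C, D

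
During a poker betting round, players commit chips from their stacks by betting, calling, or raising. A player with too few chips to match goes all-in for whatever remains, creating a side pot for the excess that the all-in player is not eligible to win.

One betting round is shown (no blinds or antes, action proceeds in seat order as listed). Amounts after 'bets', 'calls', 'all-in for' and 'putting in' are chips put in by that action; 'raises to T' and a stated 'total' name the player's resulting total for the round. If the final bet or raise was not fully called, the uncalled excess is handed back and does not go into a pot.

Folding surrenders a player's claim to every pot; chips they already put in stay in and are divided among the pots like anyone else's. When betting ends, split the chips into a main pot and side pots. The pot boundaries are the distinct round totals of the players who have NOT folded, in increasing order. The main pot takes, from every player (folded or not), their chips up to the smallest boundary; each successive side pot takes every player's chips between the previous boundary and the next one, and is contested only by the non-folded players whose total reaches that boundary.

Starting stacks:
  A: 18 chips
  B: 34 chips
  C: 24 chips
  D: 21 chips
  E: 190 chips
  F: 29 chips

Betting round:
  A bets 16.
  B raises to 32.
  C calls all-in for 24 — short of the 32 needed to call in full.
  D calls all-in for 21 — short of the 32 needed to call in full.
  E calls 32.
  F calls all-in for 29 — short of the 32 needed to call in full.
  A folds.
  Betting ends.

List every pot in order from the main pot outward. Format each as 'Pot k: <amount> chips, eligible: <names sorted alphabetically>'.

Pot 1: 121 chips, eligible: B, C, D, E, F
Pot 2: 12 chips, eligible: B, C, E, F
Pot 3: 15 chips, eligible: B, E, F
Pot 4: 6 chips, eligible: B, E

Derivation:
Contributions: A=16, B=32, C=24, D=21, E=32, F=29
Folded: A
Pot levels (distinct totals of non-folded players): 21, 24, 29, 32
Layer 1-21: A 16 + B 21 + C 21 + D 21 + E 21 + F 21 = 121 chips; eligible B, C, D, E, F
Layer 22-24: 3 each from B, C, E, F = 3*4 = 12 chips; eligible B, C, E, F
Layer 25-29: 5 each from B, E, F = 5*3 = 15 chips; eligible B, E, F
Layer 30-32: 3 each from B, E = 3*2 = 6 chips; eligible B, E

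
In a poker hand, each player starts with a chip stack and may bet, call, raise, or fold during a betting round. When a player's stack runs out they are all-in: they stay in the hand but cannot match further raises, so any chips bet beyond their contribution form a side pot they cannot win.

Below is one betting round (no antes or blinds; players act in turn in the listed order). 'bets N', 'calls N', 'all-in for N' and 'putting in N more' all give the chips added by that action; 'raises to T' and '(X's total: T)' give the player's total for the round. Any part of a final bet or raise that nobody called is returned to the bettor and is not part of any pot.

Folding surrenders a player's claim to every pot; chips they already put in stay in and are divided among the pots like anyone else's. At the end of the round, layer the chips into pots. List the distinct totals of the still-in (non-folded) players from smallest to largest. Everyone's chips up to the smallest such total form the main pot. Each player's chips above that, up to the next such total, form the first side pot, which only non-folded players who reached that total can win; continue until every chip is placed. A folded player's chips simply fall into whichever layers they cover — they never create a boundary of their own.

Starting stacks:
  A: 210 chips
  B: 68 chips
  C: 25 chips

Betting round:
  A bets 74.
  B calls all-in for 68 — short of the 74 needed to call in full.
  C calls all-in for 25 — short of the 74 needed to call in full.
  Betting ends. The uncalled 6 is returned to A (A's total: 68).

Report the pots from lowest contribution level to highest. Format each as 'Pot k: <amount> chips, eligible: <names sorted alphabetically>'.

Pot 1: 75 chips, eligible: A, B, C
Pot 2: 86 chips, eligible: A, B

Derivation:
Contributions (after 6 returned to A): A=68, B=68, C=25
Pot levels (distinct totals of non-folded players): 25, 68
Layer 1-25: 25 each from A, B, C = 25*3 = 75 chips; eligible A, B, C
Layer 26-68: 43 each from A, B = 43*2 = 86 chips; eligible A, B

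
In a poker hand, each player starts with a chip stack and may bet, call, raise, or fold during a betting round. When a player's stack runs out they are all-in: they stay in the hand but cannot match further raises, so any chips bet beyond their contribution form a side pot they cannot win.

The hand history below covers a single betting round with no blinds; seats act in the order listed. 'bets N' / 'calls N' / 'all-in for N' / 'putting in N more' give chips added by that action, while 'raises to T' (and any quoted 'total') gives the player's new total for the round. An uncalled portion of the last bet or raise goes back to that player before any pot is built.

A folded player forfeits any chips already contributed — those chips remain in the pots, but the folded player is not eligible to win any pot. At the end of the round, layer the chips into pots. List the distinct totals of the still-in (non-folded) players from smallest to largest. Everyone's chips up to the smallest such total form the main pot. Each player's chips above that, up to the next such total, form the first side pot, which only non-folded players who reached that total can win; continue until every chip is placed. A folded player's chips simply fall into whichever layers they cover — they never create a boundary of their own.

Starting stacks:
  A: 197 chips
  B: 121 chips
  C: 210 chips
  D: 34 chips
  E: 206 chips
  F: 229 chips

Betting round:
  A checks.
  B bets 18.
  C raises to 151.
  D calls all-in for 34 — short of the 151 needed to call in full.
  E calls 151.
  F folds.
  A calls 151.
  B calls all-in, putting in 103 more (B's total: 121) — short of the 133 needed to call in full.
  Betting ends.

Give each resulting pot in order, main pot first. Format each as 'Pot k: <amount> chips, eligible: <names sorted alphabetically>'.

Pot 1: 170 chips, eligible: A, B, C, D, E
Pot 2: 348 chips, eligible: A, B, C, E
Pot 3: 90 chips, eligible: A, C, E

Derivation:
Contributions: A=151, B=121, C=151, D=34, E=151
Folded: F
Pot levels (distinct totals of non-folded players): 34, 121, 151
Layer 1-34: 34 each from A, B, C, D, E = 34*5 = 170 chips; eligible A, B, C, D, E
Layer 35-121: 87 each from A, B, C, E = 87*4 = 348 chips; eligible A, B, C, E
Layer 122-151: 30 each from A, C, E = 30*3 = 90 chips; eligible A, C, E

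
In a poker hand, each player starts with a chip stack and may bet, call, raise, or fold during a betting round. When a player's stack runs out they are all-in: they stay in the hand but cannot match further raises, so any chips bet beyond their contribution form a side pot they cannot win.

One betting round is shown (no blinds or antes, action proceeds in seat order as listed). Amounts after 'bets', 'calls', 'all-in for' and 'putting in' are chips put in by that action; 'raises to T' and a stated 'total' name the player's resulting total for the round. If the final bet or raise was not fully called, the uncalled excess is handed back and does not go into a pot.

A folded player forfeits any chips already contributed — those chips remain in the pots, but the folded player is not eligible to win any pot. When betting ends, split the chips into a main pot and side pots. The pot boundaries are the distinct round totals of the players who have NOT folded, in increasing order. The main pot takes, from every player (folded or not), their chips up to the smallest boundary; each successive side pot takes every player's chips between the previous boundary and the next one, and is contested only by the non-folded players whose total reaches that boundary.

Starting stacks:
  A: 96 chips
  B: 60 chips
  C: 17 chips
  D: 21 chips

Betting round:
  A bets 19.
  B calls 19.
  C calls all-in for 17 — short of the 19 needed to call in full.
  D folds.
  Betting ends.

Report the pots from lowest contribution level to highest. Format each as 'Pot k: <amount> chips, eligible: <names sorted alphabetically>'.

Pot 1: 51 chips, eligible: A, B, C
Pot 2: 4 chips, eligible: A, B

Derivation:
Contributions: A=19, B=19, C=17
Folded: D
Pot levels (distinct totals of non-folded players): 17, 19
Layer 1-17: 17 each from A, B, C = 17*3 = 51 chips; eligible A, B, C
Layer 18-19: 2 each from A, B = 2*2 = 4 chips; eligible A, B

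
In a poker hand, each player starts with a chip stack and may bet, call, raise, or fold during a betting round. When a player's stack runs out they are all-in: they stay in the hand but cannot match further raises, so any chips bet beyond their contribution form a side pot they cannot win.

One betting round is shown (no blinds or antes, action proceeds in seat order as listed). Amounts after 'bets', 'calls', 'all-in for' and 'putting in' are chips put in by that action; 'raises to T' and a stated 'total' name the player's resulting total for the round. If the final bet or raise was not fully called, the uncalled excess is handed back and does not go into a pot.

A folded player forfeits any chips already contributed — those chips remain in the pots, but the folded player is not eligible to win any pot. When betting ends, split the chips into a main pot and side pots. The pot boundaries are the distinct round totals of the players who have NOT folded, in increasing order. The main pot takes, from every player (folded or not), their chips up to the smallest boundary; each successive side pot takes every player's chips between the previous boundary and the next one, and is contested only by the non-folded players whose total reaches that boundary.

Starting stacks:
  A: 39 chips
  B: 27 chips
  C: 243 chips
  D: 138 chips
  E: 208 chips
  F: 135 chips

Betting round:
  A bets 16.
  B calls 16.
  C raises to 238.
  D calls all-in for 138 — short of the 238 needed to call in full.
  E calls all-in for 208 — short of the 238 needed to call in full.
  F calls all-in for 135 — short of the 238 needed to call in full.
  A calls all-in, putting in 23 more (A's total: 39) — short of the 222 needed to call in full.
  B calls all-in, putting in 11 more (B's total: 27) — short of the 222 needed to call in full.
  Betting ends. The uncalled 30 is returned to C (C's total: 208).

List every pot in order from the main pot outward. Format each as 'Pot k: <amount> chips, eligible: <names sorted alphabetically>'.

Contributions (after 30 returned to C): A=39, B=27, C=208, D=138, E=208, F=135
Pot levels (distinct totals of non-folded players): 27, 39, 135, 138, 208
Layer 1-27: 27 each from A, B, C, D, E, F = 27*6 = 162 chips; eligible A, B, C, D, E, F
Layer 28-39: 12 each from A, C, D, E, F = 12*5 = 60 chips; eligible A, C, D, E, F
Layer 40-135: 96 each from C, D, E, F = 96*4 = 384 chips; eligible C, D, E, F
Layer 136-138: 3 each from C, D, E = 3*3 = 9 chips; eligible C, D, E
Layer 139-208: 70 each from C, E = 70*2 = 140 chips; eligible C, E

Pot 1: 162 chips, eligible: A, B, C, D, E, F
Pot 2: 60 chips, eligible: A, C, D, E, F
Pot 3: 384 chips, eligible: C, D, E, F
Pot 4: 9 chips, eligible: C, D, E
Pot 5: 140 chips, eligible: C, E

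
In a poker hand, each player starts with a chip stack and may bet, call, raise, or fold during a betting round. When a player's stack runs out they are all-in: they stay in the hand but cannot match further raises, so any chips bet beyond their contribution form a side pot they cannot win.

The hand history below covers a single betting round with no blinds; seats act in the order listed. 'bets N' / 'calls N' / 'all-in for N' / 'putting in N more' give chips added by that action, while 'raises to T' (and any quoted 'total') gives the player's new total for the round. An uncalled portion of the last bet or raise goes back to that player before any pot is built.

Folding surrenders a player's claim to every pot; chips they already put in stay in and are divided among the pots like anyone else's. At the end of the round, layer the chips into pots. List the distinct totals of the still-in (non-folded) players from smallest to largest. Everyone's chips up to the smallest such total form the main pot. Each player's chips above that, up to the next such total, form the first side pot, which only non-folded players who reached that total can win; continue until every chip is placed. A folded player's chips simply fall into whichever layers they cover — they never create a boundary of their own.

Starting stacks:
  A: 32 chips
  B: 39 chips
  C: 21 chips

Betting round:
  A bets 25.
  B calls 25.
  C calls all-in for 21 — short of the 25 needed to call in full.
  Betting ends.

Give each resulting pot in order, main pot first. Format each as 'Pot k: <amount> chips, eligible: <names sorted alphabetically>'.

Contributions: A=25, B=25, C=21
Pot levels (distinct totals of non-folded players): 21, 25
Layer 1-21: 21 each from A, B, C = 21*3 = 63 chips; eligible A, B, C
Layer 22-25: 4 each from A, B = 4*2 = 8 chips; eligible A, B

Pot 1: 63 chips, eligible: A, B, C
Pot 2: 8 chips, eligible: A, B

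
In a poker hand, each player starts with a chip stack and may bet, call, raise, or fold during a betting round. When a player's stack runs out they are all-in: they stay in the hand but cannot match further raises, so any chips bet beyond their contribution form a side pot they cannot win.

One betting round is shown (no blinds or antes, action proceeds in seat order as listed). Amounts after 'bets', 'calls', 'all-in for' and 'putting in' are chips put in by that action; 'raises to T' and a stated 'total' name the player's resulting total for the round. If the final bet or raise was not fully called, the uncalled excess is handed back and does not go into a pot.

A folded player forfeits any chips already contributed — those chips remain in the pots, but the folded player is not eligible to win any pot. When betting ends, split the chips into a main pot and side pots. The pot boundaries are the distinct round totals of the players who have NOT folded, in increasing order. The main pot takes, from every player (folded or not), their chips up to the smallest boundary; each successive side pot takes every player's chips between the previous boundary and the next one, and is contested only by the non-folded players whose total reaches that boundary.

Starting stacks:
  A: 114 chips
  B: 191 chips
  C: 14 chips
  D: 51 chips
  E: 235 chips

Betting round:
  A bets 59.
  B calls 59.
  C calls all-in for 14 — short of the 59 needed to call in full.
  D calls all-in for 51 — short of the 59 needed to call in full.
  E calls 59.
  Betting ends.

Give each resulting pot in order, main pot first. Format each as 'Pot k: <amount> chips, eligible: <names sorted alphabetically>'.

Pot 1: 70 chips, eligible: A, B, C, D, E
Pot 2: 148 chips, eligible: A, B, D, E
Pot 3: 24 chips, eligible: A, B, E

Derivation:
Contributions: A=59, B=59, C=14, D=51, E=59
Pot levels (distinct totals of non-folded players): 14, 51, 59
Layer 1-14: 14 each from A, B, C, D, E = 14*5 = 70 chips; eligible A, B, C, D, E
Layer 15-51: 37 each from A, B, D, E = 37*4 = 148 chips; eligible A, B, D, E
Layer 52-59: 8 each from A, B, E = 8*3 = 24 chips; eligible A, B, E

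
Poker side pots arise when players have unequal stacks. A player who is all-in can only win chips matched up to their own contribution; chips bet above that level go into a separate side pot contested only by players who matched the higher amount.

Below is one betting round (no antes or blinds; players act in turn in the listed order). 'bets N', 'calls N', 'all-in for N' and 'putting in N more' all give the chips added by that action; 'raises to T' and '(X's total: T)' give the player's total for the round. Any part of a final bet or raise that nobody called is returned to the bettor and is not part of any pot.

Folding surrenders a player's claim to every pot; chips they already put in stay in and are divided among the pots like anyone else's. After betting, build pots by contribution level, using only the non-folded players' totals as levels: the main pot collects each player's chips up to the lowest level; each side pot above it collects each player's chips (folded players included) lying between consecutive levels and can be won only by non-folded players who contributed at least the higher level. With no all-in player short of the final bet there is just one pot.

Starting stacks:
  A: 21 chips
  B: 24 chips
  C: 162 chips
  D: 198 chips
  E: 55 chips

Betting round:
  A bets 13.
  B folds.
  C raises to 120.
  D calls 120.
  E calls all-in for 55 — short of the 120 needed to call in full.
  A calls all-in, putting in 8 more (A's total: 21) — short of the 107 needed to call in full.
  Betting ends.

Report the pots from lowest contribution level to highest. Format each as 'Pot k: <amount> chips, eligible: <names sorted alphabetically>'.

Pot 1: 84 chips, eligible: A, C, D, E
Pot 2: 102 chips, eligible: C, D, E
Pot 3: 130 chips, eligible: C, D

Derivation:
Contributions: A=21, C=120, D=120, E=55
Folded: B
Pot levels (distinct totals of non-folded players): 21, 55, 120
Layer 1-21: 21 each from A, C, D, E = 21*4 = 84 chips; eligible A, C, D, E
Layer 22-55: 34 each from C, D, E = 34*3 = 102 chips; eligible C, D, E
Layer 56-120: 65 each from C, D = 65*2 = 130 chips; eligible C, D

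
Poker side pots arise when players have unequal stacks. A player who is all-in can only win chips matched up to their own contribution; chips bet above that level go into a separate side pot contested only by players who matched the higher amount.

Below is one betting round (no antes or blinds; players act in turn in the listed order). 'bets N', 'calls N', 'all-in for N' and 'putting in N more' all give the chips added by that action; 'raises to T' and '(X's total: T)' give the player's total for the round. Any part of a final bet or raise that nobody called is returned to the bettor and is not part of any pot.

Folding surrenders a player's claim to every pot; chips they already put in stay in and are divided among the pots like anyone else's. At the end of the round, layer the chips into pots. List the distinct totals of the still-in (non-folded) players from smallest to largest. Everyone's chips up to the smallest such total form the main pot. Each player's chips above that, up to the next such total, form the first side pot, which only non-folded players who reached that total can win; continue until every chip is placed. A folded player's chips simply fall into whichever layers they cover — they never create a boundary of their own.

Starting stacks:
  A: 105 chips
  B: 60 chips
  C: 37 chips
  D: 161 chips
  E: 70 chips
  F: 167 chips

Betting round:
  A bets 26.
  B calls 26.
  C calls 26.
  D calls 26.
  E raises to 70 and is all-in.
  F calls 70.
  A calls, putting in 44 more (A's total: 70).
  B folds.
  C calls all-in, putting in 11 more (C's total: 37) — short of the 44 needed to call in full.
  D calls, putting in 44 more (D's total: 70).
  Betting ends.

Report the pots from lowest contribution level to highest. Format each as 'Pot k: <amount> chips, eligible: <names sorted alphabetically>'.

Contributions: A=70, B=26, C=37, D=70, E=70, F=70
Folded: B
Pot levels (distinct totals of non-folded players): 37, 70
Layer 1-37: A 37 + B 26 + C 37 + D 37 + E 37 + F 37 = 211 chips; eligible A, C, D, E, F
Layer 38-70: 33 each from A, D, E, F = 33*4 = 132 chips; eligible A, D, E, F

Pot 1: 211 chips, eligible: A, C, D, E, F
Pot 2: 132 chips, eligible: A, D, E, F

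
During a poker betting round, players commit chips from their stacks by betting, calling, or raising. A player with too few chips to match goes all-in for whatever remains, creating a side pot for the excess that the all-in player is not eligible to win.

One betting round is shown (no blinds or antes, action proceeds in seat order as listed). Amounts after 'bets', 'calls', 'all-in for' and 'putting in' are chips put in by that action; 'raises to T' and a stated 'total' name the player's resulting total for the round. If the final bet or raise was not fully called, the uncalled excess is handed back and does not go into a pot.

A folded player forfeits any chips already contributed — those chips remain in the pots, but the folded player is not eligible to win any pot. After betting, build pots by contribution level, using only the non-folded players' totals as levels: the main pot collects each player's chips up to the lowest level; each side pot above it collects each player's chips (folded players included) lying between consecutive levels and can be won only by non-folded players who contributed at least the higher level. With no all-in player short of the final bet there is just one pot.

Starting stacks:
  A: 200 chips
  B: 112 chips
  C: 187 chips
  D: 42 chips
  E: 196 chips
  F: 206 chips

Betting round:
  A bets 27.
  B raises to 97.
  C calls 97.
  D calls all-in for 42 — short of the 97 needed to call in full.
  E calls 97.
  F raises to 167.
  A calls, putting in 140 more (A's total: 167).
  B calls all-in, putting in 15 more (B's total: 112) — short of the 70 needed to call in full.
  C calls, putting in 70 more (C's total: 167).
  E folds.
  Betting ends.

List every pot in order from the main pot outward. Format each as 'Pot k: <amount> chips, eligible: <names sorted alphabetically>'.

Pot 1: 252 chips, eligible: A, B, C, D, F
Pot 2: 335 chips, eligible: A, B, C, F
Pot 3: 165 chips, eligible: A, C, F

Derivation:
Contributions: A=167, B=112, C=167, D=42, E=97, F=167
Folded: E
Pot levels (distinct totals of non-folded players): 42, 112, 167
Layer 1-42: 42 each from A, B, C, D, E, F = 42*6 = 252 chips; eligible A, B, C, D, F
Layer 43-112: A 70 + B 70 + C 70 + E 55 + F 70 = 335 chips; eligible A, B, C, F
Layer 113-167: 55 each from A, C, F = 55*3 = 165 chips; eligible A, C, F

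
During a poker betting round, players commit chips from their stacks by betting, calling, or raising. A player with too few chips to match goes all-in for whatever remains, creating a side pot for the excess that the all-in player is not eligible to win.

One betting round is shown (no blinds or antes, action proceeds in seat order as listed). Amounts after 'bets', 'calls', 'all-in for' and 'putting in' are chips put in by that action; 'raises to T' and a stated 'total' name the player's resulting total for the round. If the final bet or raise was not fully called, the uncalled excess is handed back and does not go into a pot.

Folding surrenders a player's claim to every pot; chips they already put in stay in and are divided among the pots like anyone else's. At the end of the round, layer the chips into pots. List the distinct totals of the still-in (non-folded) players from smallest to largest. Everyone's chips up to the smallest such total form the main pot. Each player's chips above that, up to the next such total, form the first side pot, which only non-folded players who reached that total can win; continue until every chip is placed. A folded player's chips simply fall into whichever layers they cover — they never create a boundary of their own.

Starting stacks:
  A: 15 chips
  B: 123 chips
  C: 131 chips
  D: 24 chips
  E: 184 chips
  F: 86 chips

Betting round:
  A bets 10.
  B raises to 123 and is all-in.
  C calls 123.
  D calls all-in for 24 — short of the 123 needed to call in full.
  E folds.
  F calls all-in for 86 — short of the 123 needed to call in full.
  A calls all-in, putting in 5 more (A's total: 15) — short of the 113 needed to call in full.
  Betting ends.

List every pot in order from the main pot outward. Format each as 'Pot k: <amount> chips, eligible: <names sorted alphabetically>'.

Contributions: A=15, B=123, C=123, D=24, F=86
Folded: E
Pot levels (distinct totals of non-folded players): 15, 24, 86, 123
Layer 1-15: 15 each from A, B, C, D, F = 15*5 = 75 chips; eligible A, B, C, D, F
Layer 16-24: 9 each from B, C, D, F = 9*4 = 36 chips; eligible B, C, D, F
Layer 25-86: 62 each from B, C, F = 62*3 = 186 chips; eligible B, C, F
Layer 87-123: 37 each from B, C = 37*2 = 74 chips; eligible B, C

Pot 1: 75 chips, eligible: A, B, C, D, F
Pot 2: 36 chips, eligible: B, C, D, F
Pot 3: 186 chips, eligible: B, C, F
Pot 4: 74 chips, eligible: B, C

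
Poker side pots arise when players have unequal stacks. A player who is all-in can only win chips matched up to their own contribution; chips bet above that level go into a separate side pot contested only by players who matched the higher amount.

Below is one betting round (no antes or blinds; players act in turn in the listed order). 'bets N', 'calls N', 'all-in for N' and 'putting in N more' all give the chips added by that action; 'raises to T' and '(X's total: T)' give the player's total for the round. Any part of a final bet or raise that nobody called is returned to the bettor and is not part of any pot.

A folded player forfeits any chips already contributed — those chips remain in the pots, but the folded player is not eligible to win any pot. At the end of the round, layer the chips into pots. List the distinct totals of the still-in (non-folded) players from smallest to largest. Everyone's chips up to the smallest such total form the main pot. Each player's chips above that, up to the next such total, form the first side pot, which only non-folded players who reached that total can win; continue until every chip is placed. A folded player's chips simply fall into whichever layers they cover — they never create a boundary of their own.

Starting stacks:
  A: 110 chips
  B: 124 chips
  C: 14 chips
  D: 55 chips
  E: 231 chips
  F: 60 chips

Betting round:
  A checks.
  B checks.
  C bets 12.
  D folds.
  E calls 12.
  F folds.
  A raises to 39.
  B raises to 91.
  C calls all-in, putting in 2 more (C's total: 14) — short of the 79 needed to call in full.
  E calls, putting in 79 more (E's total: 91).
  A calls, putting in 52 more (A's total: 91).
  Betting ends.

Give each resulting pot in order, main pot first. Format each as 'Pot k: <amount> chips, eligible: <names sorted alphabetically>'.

Pot 1: 56 chips, eligible: A, B, C, E
Pot 2: 231 chips, eligible: A, B, E

Derivation:
Contributions: A=91, B=91, C=14, E=91
Folded: D, F
Pot levels (distinct totals of non-folded players): 14, 91
Layer 1-14: 14 each from A, B, C, E = 14*4 = 56 chips; eligible A, B, C, E
Layer 15-91: 77 each from A, B, E = 77*3 = 231 chips; eligible A, B, E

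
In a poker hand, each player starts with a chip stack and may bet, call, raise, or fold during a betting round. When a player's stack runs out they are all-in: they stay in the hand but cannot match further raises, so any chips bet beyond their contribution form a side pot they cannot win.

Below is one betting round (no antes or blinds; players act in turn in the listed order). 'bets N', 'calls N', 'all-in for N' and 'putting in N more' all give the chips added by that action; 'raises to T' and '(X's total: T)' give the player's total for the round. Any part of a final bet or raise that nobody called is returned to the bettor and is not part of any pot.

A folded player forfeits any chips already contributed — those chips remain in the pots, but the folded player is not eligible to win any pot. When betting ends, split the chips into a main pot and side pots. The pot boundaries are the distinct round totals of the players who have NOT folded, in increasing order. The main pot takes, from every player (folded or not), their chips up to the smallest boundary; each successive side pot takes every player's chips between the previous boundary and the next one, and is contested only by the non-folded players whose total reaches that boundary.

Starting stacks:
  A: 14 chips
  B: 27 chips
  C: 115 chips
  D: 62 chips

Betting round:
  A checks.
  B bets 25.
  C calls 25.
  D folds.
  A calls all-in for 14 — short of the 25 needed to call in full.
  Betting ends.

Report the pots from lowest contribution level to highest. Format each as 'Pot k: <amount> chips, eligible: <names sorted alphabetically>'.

Pot 1: 42 chips, eligible: A, B, C
Pot 2: 22 chips, eligible: B, C

Derivation:
Contributions: A=14, B=25, C=25
Folded: D
Pot levels (distinct totals of non-folded players): 14, 25
Layer 1-14: 14 each from A, B, C = 14*3 = 42 chips; eligible A, B, C
Layer 15-25: 11 each from B, C = 11*2 = 22 chips; eligible B, C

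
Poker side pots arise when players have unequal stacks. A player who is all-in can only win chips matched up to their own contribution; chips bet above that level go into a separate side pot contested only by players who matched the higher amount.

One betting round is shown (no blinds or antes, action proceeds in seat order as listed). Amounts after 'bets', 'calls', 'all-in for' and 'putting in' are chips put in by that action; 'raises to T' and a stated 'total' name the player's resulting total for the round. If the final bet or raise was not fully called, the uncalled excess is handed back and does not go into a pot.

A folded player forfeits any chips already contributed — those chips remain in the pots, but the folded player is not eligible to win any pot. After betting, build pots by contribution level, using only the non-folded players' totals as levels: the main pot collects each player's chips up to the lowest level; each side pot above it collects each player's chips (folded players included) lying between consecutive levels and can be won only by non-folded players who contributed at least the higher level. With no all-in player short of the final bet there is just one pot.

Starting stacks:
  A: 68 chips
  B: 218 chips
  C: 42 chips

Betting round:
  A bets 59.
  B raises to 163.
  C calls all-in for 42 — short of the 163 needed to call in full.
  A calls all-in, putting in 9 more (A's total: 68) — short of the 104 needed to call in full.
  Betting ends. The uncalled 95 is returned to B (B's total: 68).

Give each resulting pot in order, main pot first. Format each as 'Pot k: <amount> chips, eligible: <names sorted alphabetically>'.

Contributions (after 95 returned to B): A=68, B=68, C=42
Pot levels (distinct totals of non-folded players): 42, 68
Layer 1-42: 42 each from A, B, C = 42*3 = 126 chips; eligible A, B, C
Layer 43-68: 26 each from A, B = 26*2 = 52 chips; eligible A, B

Pot 1: 126 chips, eligible: A, B, C
Pot 2: 52 chips, eligible: A, B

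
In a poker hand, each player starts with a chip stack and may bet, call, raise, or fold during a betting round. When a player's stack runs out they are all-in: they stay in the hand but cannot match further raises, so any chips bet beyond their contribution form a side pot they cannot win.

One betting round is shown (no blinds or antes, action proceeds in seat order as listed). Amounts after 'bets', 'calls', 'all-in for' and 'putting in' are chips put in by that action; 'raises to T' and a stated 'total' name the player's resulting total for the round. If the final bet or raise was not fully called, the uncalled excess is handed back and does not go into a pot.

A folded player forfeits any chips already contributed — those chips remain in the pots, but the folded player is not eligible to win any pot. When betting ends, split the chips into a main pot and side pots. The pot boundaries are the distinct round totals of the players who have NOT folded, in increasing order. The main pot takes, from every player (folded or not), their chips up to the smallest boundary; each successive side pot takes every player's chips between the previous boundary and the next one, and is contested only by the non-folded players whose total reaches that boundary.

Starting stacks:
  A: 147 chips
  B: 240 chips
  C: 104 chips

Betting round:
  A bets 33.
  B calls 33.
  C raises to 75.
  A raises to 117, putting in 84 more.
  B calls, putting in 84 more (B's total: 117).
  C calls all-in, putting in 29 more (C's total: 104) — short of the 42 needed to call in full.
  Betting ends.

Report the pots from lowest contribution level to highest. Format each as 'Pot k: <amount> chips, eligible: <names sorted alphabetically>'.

Contributions: A=117, B=117, C=104
Pot levels (distinct totals of non-folded players): 104, 117
Layer 1-104: 104 each from A, B, C = 104*3 = 312 chips; eligible A, B, C
Layer 105-117: 13 each from A, B = 13*2 = 26 chips; eligible A, B

Pot 1: 312 chips, eligible: A, B, C
Pot 2: 26 chips, eligible: A, B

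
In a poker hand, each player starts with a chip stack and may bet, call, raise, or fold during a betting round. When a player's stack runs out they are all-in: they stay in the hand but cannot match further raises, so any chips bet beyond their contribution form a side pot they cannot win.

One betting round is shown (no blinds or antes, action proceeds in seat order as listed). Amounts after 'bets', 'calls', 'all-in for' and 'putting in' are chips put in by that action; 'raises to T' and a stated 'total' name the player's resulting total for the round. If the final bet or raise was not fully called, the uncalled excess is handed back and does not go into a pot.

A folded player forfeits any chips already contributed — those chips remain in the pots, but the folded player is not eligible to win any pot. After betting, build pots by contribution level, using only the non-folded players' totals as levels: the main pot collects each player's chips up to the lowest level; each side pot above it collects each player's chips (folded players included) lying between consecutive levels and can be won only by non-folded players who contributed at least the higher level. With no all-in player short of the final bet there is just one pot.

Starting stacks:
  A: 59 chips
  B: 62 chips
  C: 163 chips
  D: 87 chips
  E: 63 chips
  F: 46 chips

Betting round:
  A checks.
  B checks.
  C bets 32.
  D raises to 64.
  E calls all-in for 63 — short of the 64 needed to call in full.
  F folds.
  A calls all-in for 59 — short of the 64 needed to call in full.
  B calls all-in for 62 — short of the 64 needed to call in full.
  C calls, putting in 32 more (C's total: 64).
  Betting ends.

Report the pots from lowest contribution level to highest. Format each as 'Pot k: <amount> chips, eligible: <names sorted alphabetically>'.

Contributions: A=59, B=62, C=64, D=64, E=63
Folded: F
Pot levels (distinct totals of non-folded players): 59, 62, 63, 64
Layer 1-59: 59 each from A, B, C, D, E = 59*5 = 295 chips; eligible A, B, C, D, E
Layer 60-62: 3 each from B, C, D, E = 3*4 = 12 chips; eligible B, C, D, E
Layer 63-63: 1 each from C, D, E = 1*3 = 3 chips; eligible C, D, E
Layer 64-64: 1 each from C, D = 1*2 = 2 chips; eligible C, D

Pot 1: 295 chips, eligible: A, B, C, D, E
Pot 2: 12 chips, eligible: B, C, D, E
Pot 3: 3 chips, eligible: C, D, E
Pot 4: 2 chips, eligible: C, D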